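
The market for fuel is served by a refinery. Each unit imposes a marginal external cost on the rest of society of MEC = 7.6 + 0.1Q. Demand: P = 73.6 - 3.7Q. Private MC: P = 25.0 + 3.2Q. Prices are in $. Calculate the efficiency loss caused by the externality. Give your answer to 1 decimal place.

DWL = $4.9

Market equilibrium (private): 25.0 + 3.2Q = 73.6 - 3.7Q → Q_m = 7.0435.
Social marginal cost = private MC + MEC = 32.6 + 3.3Q.
Set SMC = demand: 32.6 + 3.3Q = 73.6 - 3.7Q → Q* = 5.8571.
Height of the DWL triangle at Q_m is SMC(Q_m) − demand(Q_m) = MEC(Q_m) = 8.3043.
DWL = ½ × 1.1864 × 8.3043 = 4.9261.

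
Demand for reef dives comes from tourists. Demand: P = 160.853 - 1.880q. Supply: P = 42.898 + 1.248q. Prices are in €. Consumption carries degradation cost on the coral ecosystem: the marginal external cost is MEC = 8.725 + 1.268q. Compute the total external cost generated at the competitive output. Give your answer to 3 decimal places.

Market equilibrium (private): 42.898 + 1.248q = 160.853 - 1.880q → q_m = 37.7094.
Total external cost = ∫₀^{q_m} (8.725 + 1.268q) dq = 8.725×37.7094 + ½×1.268×37.7094² = 1230.5618.

€1230.562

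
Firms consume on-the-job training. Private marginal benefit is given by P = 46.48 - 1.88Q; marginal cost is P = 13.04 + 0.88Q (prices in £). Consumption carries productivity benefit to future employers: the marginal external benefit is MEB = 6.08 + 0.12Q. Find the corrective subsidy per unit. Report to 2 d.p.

Social marginal benefit = demand + MEB = 52.56 - 1.76Q.
Set SMB = MC: 52.56 - 1.76Q = 13.04 + 0.88Q → Q* = 14.9697.
The Pigouvian subsidy equals MEB at Q*: 6.08 + 0.12×14.9697 = 7.8764.

subsidy = £7.88 per unit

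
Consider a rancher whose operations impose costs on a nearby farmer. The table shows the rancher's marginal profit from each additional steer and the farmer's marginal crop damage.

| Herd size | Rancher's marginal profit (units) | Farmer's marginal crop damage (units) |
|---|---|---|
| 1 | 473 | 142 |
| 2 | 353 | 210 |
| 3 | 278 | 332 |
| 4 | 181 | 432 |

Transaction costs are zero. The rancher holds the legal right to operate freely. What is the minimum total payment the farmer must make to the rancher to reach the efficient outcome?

459

Left alone the rancher would choose level 4 (marginal profit stays positive).
Efficient level: k* = 2 (marginal profit ≥ marginal crop damage through 2).
The farmer must at least cover the rancher's forgone profit from cutting 4→2: 278 + 181 = 459.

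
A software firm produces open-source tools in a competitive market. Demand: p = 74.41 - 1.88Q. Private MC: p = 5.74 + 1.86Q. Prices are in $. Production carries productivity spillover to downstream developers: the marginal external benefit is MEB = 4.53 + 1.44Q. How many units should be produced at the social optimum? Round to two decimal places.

Social marginal cost = private MC − MEB = 1.21 + 0.42Q.
Set SMC = demand: 1.21 + 0.42Q = 74.41 - 1.88Q → Q* = 31.8261.

Q* = 31.83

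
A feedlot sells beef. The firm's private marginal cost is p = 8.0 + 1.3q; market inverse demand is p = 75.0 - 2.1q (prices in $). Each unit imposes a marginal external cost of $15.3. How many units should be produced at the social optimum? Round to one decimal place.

q* = 15.2

Social marginal cost = private MC + MEC = 23.3 + 1.3q.
Set SMC = demand: 23.3 + 1.3q = 75.0 - 2.1q → q* = 15.2059.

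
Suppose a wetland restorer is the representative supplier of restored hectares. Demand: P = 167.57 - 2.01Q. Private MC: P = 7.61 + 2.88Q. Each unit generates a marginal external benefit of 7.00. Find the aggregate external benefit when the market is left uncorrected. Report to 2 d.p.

228.98

Market equilibrium (private): 7.61 + 2.88Q = 167.57 - 2.01Q → Q_m = 32.7117.
Total external benefit = MEB × Q_m = 7.00 × 32.7117 = 228.9819.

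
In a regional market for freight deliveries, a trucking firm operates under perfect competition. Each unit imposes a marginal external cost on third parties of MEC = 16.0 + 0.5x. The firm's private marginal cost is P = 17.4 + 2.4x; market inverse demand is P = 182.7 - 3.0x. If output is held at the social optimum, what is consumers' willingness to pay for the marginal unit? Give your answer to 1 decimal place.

Social marginal cost = private MC + MEC = 33.4 + 2.9x.
Set SMC = demand: 33.4 + 2.9x = 182.7 - 3.0x → x* = 25.3051.
Consumer price on the demand curve at x*: 182.7 − 3.0×25.3051 = 106.7847.

P = 106.8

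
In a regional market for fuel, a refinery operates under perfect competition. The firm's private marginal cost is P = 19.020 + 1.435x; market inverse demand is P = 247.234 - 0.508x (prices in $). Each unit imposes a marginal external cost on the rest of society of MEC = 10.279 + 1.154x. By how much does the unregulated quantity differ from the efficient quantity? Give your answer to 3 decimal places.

Market equilibrium (private): 19.020 + 1.435x = 247.234 - 0.508x → x_m = 117.4545.
Social marginal cost = private MC + MEC = 29.299 + 2.589x.
Set SMC = demand: 29.299 + 2.589x = 247.234 - 0.508x → x* = 70.3697.
Gap = |117.4545 − 70.3697| = 47.0848.

47.085 units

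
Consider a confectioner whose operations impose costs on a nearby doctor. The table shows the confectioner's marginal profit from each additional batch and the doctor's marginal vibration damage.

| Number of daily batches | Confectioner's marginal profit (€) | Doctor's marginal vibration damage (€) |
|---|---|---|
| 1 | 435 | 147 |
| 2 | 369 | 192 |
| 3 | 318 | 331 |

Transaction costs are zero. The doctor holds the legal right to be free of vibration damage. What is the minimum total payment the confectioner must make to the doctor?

€339

Efficient level: marginal profit ≥ marginal vibration damage through level 2, so k* = 2.
With the doctor holding the right, the confectioner must at least compensate total damage at k*: 147 + 192 = 339.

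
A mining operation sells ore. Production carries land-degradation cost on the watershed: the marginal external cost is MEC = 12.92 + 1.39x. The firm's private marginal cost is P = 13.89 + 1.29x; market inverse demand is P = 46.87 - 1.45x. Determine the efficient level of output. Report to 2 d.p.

Social marginal cost = private MC + MEC = 26.81 + 2.68x.
Set SMC = demand: 26.81 + 2.68x = 46.87 - 1.45x → x* = 4.8571.

x* = 4.86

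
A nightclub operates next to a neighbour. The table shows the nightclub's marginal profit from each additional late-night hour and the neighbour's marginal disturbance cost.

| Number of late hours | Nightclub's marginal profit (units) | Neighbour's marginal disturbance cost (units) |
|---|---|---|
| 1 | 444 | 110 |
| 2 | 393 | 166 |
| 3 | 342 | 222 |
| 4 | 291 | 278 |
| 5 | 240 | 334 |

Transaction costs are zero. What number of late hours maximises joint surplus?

Bargaining reaches the level where marginal profit last exceeds marginal disturbance cost.
That holds through level 4 (291 ≥ 278) but not at 5 (240 < 334).

4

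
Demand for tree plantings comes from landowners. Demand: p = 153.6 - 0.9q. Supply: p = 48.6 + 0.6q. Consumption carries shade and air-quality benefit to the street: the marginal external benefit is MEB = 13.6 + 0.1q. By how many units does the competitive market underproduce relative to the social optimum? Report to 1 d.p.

14.7 units

Market equilibrium (private): 48.6 + 0.6q = 153.6 - 0.9q → q_m = 70.0000.
Social marginal benefit = demand + MEB = 167.2 - 0.8q.
Set SMB = MC: 167.2 - 0.8q = 48.6 + 0.6q → q* = 84.7143.
Gap = |70.0000 − 84.7143| = 14.7143.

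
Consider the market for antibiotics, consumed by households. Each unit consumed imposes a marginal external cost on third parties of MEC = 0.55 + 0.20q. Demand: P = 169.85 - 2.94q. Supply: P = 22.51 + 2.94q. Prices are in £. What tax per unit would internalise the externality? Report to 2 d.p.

Social marginal benefit = demand − MEC = 169.30 - 3.14q.
Set SMB = MC: 169.30 - 3.14q = 22.51 + 2.94q → q* = 24.1431.
The Pigouvian tax equals MEC at q*: 0.55 + 0.20×24.1431 = 5.3786.

tax = £5.38 per unit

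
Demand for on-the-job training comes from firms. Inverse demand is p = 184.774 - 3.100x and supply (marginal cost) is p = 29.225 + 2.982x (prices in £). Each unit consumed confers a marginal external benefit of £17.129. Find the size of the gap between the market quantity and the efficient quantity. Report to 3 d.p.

Market equilibrium (private): 29.225 + 2.982x = 184.774 - 3.100x → x_m = 25.5753.
Social marginal benefit = demand + MEB = 201.903 - 3.100x.
Set SMB = MC: 201.903 - 3.100x = 29.225 + 2.982x → x* = 28.3916.
Gap = |25.5753 − 28.3916| = 2.8163.

2.816 units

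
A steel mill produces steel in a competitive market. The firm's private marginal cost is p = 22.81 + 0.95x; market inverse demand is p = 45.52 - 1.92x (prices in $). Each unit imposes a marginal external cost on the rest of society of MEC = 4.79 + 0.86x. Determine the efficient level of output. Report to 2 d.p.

Social marginal cost = private MC + MEC = 27.60 + 1.81x.
Set SMC = demand: 27.60 + 1.81x = 45.52 - 1.92x → x* = 4.8043.

x* = 4.80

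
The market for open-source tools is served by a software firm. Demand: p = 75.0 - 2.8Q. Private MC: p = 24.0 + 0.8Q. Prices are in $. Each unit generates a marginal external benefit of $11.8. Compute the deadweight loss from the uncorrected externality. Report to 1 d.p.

DWL = $19.3

Market equilibrium (private): 24.0 + 0.8Q = 75.0 - 2.8Q → Q_m = 14.1667.
Social marginal cost = private MC − MEB = 12.2 + 0.8Q.
Set SMC = demand: 12.2 + 0.8Q = 75.0 - 2.8Q → Q* = 17.4444.
Between Q* and Q_m the wedge demand − SMC runs linearly from 0 to MEB(Q_m), so the loss is a triangle.
DWL = ½ × 3.2777 × 11.8000 = 19.3384.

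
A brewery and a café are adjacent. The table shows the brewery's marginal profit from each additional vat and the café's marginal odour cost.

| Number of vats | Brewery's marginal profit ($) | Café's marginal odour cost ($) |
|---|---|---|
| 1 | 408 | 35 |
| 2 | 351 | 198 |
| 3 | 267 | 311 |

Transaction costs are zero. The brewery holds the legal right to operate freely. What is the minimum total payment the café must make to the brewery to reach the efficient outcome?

$267

Left alone the brewery would choose level 3 (marginal profit stays positive).
Efficient level: k* = 2 (marginal profit ≥ marginal odour cost through 2).
The café must at least cover the brewery's forgone profit from cutting 3→2: 267 = 267.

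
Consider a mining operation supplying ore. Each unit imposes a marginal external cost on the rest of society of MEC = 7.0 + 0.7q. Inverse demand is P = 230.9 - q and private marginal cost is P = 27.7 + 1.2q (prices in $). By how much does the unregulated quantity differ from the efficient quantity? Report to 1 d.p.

24.7 units

Market equilibrium (private): 27.7 + 1.2q = 230.9 - q → q_m = 92.3636.
Social marginal cost = private MC + MEC = 34.7 + 1.9q.
Set SMC = demand: 34.7 + 1.9q = 230.9 - q → q* = 67.6552.
Gap = |92.3636 − 67.6552| = 24.7084.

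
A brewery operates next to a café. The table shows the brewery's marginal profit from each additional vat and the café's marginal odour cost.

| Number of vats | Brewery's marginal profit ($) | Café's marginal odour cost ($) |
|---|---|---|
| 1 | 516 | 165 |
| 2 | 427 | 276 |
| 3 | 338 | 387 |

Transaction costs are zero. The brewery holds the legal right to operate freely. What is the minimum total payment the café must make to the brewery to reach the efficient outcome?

Left alone the brewery would choose level 3 (marginal profit stays positive).
Efficient level: k* = 2 (marginal profit ≥ marginal odour cost through 2).
The café must at least cover the brewery's forgone profit from cutting 3→2: 338 = 338.

$338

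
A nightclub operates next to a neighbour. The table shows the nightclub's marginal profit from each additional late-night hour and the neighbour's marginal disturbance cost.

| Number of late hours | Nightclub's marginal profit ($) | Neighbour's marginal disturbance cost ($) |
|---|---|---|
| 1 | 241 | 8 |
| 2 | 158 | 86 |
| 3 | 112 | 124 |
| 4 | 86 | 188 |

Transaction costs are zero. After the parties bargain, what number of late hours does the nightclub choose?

Bargaining reaches the level where marginal profit last exceeds marginal disturbance cost.
That holds through level 2 (158 ≥ 86) but not at 3 (112 < 124).

2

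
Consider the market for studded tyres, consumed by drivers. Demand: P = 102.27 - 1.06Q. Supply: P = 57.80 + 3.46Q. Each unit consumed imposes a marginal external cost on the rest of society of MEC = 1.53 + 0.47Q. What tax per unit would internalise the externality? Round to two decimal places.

tax = 5.57 per unit

Social marginal benefit = demand − MEC = 100.74 - 1.53Q.
Set SMB = MC: 100.74 - 1.53Q = 57.80 + 3.46Q → Q* = 8.6052.
The Pigouvian tax equals MEC at Q*: 1.53 + 0.47×8.6052 = 5.5744.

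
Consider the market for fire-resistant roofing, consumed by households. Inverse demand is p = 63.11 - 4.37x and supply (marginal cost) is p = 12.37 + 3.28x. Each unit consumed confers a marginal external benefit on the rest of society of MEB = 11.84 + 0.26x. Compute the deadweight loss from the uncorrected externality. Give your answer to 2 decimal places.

Market equilibrium (private): 12.37 + 3.28x = 63.11 - 4.37x → x_m = 6.6327.
Social marginal benefit = demand + MEB = 74.95 - 4.11x.
Set SMB = MC: 74.95 - 4.11x = 12.37 + 3.28x → x* = 8.4682.
The loss is the area between SMB and MC from x* to x_m; with linear curves that's a triangle of height MEB(x_m).
DWL = ½ × 1.8355 × 13.5645 = 12.4488.

DWL = 12.45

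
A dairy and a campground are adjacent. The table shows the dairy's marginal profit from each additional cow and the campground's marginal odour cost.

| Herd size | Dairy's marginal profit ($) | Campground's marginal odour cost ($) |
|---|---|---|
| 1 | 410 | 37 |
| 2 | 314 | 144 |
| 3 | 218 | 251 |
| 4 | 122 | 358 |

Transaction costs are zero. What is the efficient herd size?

Bargaining reaches the level where marginal profit last exceeds marginal odour cost.
That holds through level 2 (314 ≥ 144) but not at 3 (218 < 251).

2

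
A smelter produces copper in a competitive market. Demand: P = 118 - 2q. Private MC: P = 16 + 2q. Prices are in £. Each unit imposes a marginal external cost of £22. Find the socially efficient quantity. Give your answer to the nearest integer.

q* = 20

Social marginal cost = private MC + MEC = 38 + 2q.
Set SMC = demand: 38 + 2q = 118 - 2q → q* = 20.0000.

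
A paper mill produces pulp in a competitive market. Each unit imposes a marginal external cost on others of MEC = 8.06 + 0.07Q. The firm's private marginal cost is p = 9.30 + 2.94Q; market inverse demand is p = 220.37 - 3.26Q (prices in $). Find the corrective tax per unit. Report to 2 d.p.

tax = $10.33 per unit

Social marginal cost = private MC + MEC = 17.36 + 3.01Q.
Set SMC = demand: 17.36 + 3.01Q = 220.37 - 3.26Q → Q* = 32.3780.
The Pigouvian tax equals MEC at Q*: 8.06 + 0.07×32.3780 = 10.3265.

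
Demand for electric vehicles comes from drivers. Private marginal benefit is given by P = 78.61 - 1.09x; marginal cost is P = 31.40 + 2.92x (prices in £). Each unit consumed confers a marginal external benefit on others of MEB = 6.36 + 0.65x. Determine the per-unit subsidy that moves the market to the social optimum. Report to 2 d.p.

Social marginal benefit = demand + MEB = 84.97 - 0.44x.
Set SMB = MC: 84.97 - 0.44x = 31.40 + 2.92x → x* = 15.9435.
The Pigouvian subsidy equals MEB at x*: 6.36 + 0.65×15.9435 = 16.7233.

subsidy = £16.72 per unit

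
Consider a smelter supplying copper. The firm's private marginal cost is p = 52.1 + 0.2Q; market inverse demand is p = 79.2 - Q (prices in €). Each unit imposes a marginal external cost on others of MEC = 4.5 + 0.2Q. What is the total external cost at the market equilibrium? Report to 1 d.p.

Market equilibrium (private): 52.1 + 0.2Q = 79.2 - Q → Q_m = 22.5833.
Total external cost = ∫₀^{Q_m} (4.5 + 0.2Q) dQ = 4.5×22.5833 + ½×0.2×22.5833² = 152.6254.

€152.6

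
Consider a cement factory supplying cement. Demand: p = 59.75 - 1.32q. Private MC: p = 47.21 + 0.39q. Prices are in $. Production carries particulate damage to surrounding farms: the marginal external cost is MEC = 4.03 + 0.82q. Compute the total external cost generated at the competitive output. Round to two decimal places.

$51.60

Market equilibrium (private): 47.21 + 0.39q = 59.75 - 1.32q → q_m = 7.3333.
Total external cost = ∫₀^{q_m} (4.03 + 0.82q) dq = 4.03×7.3333 + ½×0.82×7.3333² = 51.6019.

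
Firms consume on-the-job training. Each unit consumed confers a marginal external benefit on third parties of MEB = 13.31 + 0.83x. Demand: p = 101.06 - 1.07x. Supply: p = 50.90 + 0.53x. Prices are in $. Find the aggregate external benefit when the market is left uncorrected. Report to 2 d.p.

Market equilibrium (private): 50.90 + 0.53x = 101.06 - 1.07x → x_m = 31.3500.
Total external benefit = ∫₀^{x_m} (13.31 + 0.83x) dx = 13.31×31.3500 + ½×0.83×31.3500² = 825.1398.

$825.14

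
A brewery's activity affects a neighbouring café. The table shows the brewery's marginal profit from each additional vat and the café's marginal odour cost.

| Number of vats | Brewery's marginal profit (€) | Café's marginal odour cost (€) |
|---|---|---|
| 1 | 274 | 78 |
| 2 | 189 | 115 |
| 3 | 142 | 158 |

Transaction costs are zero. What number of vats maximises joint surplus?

2

Bargaining reaches the level where marginal profit last exceeds marginal odour cost.
That holds through level 2 (189 ≥ 115) but not at 3 (142 < 158).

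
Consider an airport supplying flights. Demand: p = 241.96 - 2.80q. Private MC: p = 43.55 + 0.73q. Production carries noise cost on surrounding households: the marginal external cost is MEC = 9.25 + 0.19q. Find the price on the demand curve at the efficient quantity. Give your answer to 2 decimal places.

P = 99.58

Social marginal cost = private MC + MEC = 52.80 + 0.92q.
Set SMC = demand: 52.80 + 0.92q = 241.96 - 2.80q → q* = 50.8495.
Consumer price on the demand curve at q*: 241.96 − 2.80×50.8495 = 99.5814.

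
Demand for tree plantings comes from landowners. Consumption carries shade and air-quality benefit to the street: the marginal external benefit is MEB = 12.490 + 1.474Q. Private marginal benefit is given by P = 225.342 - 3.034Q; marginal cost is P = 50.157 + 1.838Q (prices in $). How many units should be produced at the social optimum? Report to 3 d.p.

Social marginal benefit = demand + MEB = 237.832 - 1.560Q.
Set SMB = MC: 237.832 - 1.560Q = 50.157 + 1.838Q → Q* = 55.2310.

Q* = 55.231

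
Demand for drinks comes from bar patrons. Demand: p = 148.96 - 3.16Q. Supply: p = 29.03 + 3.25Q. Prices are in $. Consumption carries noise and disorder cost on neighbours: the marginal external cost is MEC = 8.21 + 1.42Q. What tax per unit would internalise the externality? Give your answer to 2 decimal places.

Social marginal benefit = demand − MEC = 140.75 - 4.58Q.
Set SMB = MC: 140.75 - 4.58Q = 29.03 + 3.25Q → Q* = 14.2682.
The Pigouvian tax equals MEC at Q*: 8.21 + 1.42×14.2682 = 28.4708.

tax = $28.47 per unit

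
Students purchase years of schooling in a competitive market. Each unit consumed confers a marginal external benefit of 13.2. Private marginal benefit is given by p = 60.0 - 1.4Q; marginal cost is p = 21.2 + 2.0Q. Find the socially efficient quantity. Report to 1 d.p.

Q* = 15.3

Social marginal benefit = demand + MEB = 73.2 - 1.4Q.
Set SMB = MC: 73.2 - 1.4Q = 21.2 + 2.0Q → Q* = 15.2941.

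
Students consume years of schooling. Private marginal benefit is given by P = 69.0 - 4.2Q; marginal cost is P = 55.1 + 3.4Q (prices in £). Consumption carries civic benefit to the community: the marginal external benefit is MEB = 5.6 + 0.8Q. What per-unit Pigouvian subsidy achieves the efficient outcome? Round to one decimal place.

subsidy = £7.9 per unit

Social marginal benefit = demand + MEB = 74.6 - 3.4Q.
Set SMB = MC: 74.6 - 3.4Q = 55.1 + 3.4Q → Q* = 2.8676.
The Pigouvian subsidy equals MEB at Q*: 5.6 + 0.8×2.8676 = 7.8941.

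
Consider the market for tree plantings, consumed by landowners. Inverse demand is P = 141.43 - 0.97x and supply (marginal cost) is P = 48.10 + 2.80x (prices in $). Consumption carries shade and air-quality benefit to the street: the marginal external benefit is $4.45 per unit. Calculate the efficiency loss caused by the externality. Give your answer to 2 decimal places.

Market equilibrium (private): 48.10 + 2.80x = 141.43 - 0.97x → x_m = 24.7560.
Social marginal benefit = demand + MEB = 145.88 - 0.97x.
Set SMB = MC: 145.88 - 0.97x = 48.10 + 2.80x → x* = 25.9363.
The loss is the area between SMB and MC from x* to x_m; with linear curves that's a triangle of height MEB(x_m).
DWL = ½ × 1.1803 × 4.4500 = 2.6262.

DWL = $2.63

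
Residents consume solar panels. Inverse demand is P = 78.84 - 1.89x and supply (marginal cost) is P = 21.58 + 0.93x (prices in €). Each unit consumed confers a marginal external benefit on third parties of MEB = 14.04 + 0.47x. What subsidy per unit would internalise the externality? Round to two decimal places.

Social marginal benefit = demand + MEB = 92.88 - 1.42x.
Set SMB = MC: 92.88 - 1.42x = 21.58 + 0.93x → x* = 30.3404.
The Pigouvian subsidy equals MEB at x*: 14.04 + 0.47×30.3404 = 28.3000.

subsidy = €28.30 per unit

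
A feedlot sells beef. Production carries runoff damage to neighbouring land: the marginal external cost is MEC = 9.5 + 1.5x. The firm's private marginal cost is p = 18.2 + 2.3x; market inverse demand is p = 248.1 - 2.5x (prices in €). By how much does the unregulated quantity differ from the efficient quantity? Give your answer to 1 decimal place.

12.9 units

Market equilibrium (private): 18.2 + 2.3x = 248.1 - 2.5x → x_m = 47.8958.
Social marginal cost = private MC + MEC = 27.7 + 3.8x.
Set SMC = demand: 27.7 + 3.8x = 248.1 - 2.5x → x* = 34.9841.
Gap = |47.8958 − 34.9841| = 12.9117.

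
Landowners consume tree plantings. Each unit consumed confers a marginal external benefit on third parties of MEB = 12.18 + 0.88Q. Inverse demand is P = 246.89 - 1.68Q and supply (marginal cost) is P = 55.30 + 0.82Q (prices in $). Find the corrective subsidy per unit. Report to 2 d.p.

subsidy = $122.87 per unit

Social marginal benefit = demand + MEB = 259.07 - 0.80Q.
Set SMB = MC: 259.07 - 0.80Q = 55.30 + 0.82Q → Q* = 125.7840.
The Pigouvian subsidy equals MEB at Q*: 12.18 + 0.88×125.7840 = 122.8699.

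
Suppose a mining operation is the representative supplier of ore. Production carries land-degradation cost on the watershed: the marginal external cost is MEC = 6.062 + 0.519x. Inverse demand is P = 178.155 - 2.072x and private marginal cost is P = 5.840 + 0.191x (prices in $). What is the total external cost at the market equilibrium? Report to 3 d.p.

$1966.165

Market equilibrium (private): 5.840 + 0.191x = 178.155 - 2.072x → x_m = 76.1445.
Total external cost = ∫₀^{x_m} (6.062 + 0.519x) dx = 6.062×76.1445 + ½×0.519×76.1445² = 1966.1650.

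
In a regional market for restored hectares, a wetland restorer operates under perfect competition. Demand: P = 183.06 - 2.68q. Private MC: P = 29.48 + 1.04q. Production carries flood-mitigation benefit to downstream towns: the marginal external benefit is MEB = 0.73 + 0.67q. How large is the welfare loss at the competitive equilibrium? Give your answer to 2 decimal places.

Market equilibrium (private): 29.48 + 1.04q = 183.06 - 2.68q → q_m = 41.2849.
Social marginal cost = private MC − MEB = 28.75 + 0.37q.
Set SMC = demand: 28.75 + 0.37q = 183.06 - 2.68q → q* = 50.5934.
Between q* and q_m the wedge demand − SMC runs linearly from 0 to MEB(q_m), so the loss is a triangle.
DWL = ½ × 9.3085 × 28.3909 = 132.1383.

DWL = 132.14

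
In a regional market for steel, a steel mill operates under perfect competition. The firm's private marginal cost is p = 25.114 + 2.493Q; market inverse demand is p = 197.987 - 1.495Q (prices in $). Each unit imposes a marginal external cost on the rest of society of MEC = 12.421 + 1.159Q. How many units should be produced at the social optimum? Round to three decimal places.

Social marginal cost = private MC + MEC = 37.535 + 3.652Q.
Set SMC = demand: 37.535 + 3.652Q = 197.987 - 1.495Q → Q* = 31.1739.

Q* = 31.174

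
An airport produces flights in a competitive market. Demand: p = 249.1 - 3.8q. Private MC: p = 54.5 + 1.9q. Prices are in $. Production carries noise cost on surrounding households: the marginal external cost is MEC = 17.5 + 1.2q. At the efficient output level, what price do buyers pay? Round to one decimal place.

P = $151.6

Social marginal cost = private MC + MEC = 72.0 + 3.1q.
Set SMC = demand: 72.0 + 3.1q = 249.1 - 3.8q → q* = 25.6667.
Consumer price on the demand curve at q*: 249.1 − 3.8×25.6667 = 151.5665.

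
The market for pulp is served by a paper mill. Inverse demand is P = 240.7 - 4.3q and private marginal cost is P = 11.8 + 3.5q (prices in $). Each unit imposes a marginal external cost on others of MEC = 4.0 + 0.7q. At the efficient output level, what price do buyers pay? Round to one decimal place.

P = $126.9

Social marginal cost = private MC + MEC = 15.8 + 4.2q.
Set SMC = demand: 15.8 + 4.2q = 240.7 - 4.3q → q* = 26.4588.
Consumer price on the demand curve at q*: 240.7 − 4.3×26.4588 = 126.9272.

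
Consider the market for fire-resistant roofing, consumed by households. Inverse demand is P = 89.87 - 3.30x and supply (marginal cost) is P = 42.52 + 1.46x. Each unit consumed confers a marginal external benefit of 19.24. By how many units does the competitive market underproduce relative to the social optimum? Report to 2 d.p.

4.04 units

Market equilibrium (private): 42.52 + 1.46x = 89.87 - 3.30x → x_m = 9.9475.
Social marginal benefit = demand + MEB = 109.11 - 3.30x.
Set SMB = MC: 109.11 - 3.30x = 42.52 + 1.46x → x* = 13.9895.
Gap = |9.9475 − 13.9895| = 4.0420.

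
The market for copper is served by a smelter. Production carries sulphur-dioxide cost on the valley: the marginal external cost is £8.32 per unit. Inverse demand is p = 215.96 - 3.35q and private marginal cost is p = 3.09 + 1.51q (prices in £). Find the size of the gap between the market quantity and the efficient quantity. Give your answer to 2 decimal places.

Market equilibrium (private): 3.09 + 1.51q = 215.96 - 3.35q → q_m = 43.8004.
Social marginal cost = private MC + MEC = 11.41 + 1.51q.
Set SMC = demand: 11.41 + 1.51q = 215.96 - 3.35q → q* = 42.0885.
Gap = |43.8004 − 42.0885| = 1.7119.

1.71 units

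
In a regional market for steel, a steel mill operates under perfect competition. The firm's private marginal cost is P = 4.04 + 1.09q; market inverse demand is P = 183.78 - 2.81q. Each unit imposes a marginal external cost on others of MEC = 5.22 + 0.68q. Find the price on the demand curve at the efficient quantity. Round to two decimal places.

P = 76.71

Social marginal cost = private MC + MEC = 9.26 + 1.77q.
Set SMC = demand: 9.26 + 1.77q = 183.78 - 2.81q → q* = 38.1048.
Consumer price on the demand curve at q*: 183.78 − 2.81×38.1048 = 76.7055.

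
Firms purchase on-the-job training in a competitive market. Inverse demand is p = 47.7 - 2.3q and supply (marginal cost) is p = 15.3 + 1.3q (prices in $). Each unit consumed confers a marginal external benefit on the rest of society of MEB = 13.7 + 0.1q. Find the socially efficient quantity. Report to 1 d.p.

q* = 13.2

Social marginal benefit = demand + MEB = 61.4 - 2.2q.
Set SMB = MC: 61.4 - 2.2q = 15.3 + 1.3q → q* = 13.1714.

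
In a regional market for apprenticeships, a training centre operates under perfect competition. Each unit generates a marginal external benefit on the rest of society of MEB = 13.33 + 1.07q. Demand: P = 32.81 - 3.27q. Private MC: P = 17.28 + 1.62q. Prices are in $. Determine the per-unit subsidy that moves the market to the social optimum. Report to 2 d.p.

Social marginal cost = private MC − MEB = 3.95 + 0.55q.
Set SMC = demand: 3.95 + 0.55q = 32.81 - 3.27q → q* = 7.5550.
The Pigouvian subsidy equals MEB at q*: 13.33 + 1.07×7.5550 = 21.4139.

subsidy = $21.41 per unit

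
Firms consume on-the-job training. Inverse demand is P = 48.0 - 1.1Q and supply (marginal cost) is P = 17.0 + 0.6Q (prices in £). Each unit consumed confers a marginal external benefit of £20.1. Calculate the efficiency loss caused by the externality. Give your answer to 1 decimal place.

Market equilibrium (private): 17.0 + 0.6Q = 48.0 - 1.1Q → Q_m = 18.2353.
Social marginal benefit = demand + MEB = 68.1 - 1.1Q.
Set SMB = MC: 68.1 - 1.1Q = 17.0 + 0.6Q → Q* = 30.0588.
The loss is the area between SMB and MC from Q* to Q_m; with linear curves that's a triangle of height MEB(Q_m).
DWL = ½ × 11.8235 × 20.1000 = 118.8262.

DWL = £118.8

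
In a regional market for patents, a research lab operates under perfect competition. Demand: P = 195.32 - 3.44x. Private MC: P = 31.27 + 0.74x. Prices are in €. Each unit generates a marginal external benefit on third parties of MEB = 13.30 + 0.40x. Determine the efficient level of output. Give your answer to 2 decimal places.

x* = 46.92

Social marginal cost = private MC − MEB = 17.97 + 0.34x.
Set SMC = demand: 17.97 + 0.34x = 195.32 - 3.44x → x* = 46.9180.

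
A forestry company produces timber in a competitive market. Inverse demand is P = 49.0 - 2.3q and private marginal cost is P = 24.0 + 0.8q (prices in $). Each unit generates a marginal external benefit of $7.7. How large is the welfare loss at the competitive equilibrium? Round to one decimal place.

DWL = $9.6

Market equilibrium (private): 24.0 + 0.8q = 49.0 - 2.3q → q_m = 8.0645.
Social marginal cost = private MC − MEB = 16.3 + 0.8q.
Set SMC = demand: 16.3 + 0.8q = 49.0 - 2.3q → q* = 10.5484.
The loss is the area between SMC and demand from q* to q_m; with linear curves that's a triangle of height MEB(q_m).
DWL = ½ × 2.4839 × 7.7000 = 9.5630.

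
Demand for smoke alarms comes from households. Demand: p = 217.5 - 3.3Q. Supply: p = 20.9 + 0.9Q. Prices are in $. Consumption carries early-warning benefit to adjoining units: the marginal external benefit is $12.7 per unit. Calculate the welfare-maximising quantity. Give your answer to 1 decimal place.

Social marginal benefit = demand + MEB = 230.2 - 3.3Q.
Set SMB = MC: 230.2 - 3.3Q = 20.9 + 0.9Q → Q* = 49.8333.

Q* = 49.8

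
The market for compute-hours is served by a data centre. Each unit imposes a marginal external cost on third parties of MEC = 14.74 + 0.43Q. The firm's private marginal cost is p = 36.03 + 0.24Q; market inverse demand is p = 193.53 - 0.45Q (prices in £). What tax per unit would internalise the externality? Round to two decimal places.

Social marginal cost = private MC + MEC = 50.77 + 0.67Q.
Set SMC = demand: 50.77 + 0.67Q = 193.53 - 0.45Q → Q* = 127.4643.
The Pigouvian tax equals MEC at Q*: 14.74 + 0.43×127.4643 = 69.5496.

tax = £69.55 per unit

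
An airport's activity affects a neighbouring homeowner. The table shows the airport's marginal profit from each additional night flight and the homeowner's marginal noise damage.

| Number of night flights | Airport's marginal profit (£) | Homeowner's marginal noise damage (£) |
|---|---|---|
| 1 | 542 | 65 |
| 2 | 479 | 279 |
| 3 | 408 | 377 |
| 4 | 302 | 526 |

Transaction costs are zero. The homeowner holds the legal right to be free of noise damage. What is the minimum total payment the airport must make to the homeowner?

£721

Efficient level: marginal profit ≥ marginal noise damage through level 3, so k* = 3.
With the homeowner holding the right, the airport must at least compensate total damage at k*: 65 + 279 + 377 = 721.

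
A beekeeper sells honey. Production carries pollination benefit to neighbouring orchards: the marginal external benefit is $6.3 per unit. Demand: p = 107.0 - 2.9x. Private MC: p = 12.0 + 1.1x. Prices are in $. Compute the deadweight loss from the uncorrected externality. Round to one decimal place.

DWL = $5.0

Market equilibrium (private): 12.0 + 1.1x = 107.0 - 2.9x → x_m = 23.7500.
Social marginal cost = private MC − MEB = 5.7 + 1.1x.
Set SMC = demand: 5.7 + 1.1x = 107.0 - 2.9x → x* = 25.3250.
The loss is the area between SMC and demand from x* to x_m; with linear curves that's a triangle of height MEB(x_m).
DWL = ½ × 1.5750 × 6.3000 = 4.9613.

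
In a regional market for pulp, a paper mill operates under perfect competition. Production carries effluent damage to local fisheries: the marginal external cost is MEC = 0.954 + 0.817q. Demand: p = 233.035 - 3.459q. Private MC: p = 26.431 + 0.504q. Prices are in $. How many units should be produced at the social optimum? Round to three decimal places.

Social marginal cost = private MC + MEC = 27.385 + 1.321q.
Set SMC = demand: 27.385 + 1.321q = 233.035 - 3.459q → q* = 43.0230.

q* = 43.023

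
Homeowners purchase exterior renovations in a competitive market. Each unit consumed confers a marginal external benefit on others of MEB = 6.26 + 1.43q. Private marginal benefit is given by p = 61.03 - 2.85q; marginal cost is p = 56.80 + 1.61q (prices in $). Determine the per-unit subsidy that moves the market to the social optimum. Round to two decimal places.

subsidy = $11.21 per unit

Social marginal benefit = demand + MEB = 67.29 - 1.42q.
Set SMB = MC: 67.29 - 1.42q = 56.80 + 1.61q → q* = 3.4620.
The Pigouvian subsidy equals MEB at q*: 6.26 + 1.43×3.4620 = 11.2107.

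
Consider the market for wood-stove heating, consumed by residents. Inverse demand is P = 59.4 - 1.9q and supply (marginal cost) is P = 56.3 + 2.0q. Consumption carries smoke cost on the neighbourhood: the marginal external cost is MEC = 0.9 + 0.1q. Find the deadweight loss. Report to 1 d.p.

DWL = 0.1

Market equilibrium (private): 56.3 + 2.0q = 59.4 - 1.9q → q_m = 0.7949.
Social marginal benefit = demand − MEC = 58.5 - 2.0q.
Set SMB = MC: 58.5 - 2.0q = 56.3 + 2.0q → q* = 0.5500.
Height of the DWL triangle at q_m is MC(q_m) − SMB(q_m) = MEC(q_m) = 0.9795.
DWL = ½ × 0.2449 × 0.9795 = 0.1199.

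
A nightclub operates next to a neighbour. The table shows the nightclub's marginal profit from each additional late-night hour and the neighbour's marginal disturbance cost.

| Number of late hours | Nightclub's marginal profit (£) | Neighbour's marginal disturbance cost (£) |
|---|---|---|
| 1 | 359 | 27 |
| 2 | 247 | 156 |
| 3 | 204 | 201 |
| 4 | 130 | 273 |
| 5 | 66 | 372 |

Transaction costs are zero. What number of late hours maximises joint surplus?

Bargaining reaches the level where marginal profit last exceeds marginal disturbance cost.
That holds through level 3 (204 ≥ 201) but not at 4 (130 < 273).

3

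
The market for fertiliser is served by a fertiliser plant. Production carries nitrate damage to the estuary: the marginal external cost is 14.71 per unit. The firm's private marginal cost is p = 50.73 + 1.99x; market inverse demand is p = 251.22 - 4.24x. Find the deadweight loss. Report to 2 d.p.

Market equilibrium (private): 50.73 + 1.99x = 251.22 - 4.24x → x_m = 32.1814.
Social marginal cost = private MC + MEC = 65.44 + 1.99x.
Set SMC = demand: 65.44 + 1.99x = 251.22 - 4.24x → x* = 29.8202.
Between x* and x_m the wedge SMC − demand runs linearly from 0 to MEC(x_m), so the loss is a triangle.
DWL = ½ × 2.3612 × 14.7100 = 17.3666.

DWL = 17.37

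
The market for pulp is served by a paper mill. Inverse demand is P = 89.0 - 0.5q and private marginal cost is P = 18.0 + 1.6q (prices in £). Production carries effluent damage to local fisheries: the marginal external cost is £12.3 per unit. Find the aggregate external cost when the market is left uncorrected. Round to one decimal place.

£415.9

Market equilibrium (private): 18.0 + 1.6q = 89.0 - 0.5q → q_m = 33.8095.
Total external cost = MEC × q_m = 12.3 × 33.8095 = 415.8569.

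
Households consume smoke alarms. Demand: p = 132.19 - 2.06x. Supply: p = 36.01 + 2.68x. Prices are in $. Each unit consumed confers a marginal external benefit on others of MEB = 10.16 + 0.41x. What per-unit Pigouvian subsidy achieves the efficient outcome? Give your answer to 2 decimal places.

Social marginal benefit = demand + MEB = 142.35 - 1.65x.
Set SMB = MC: 142.35 - 1.65x = 36.01 + 2.68x → x* = 24.5589.
The Pigouvian subsidy equals MEB at x*: 10.16 + 0.41×24.5589 = 20.2291.

subsidy = $20.23 per unit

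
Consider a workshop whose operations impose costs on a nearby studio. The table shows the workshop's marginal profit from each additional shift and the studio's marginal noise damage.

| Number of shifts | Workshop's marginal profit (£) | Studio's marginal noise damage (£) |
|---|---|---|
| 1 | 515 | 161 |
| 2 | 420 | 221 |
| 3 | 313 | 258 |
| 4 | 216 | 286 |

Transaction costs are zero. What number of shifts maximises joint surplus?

Bargaining reaches the level where marginal profit last exceeds marginal noise damage.
That holds through level 3 (313 ≥ 258) but not at 4 (216 < 286).

3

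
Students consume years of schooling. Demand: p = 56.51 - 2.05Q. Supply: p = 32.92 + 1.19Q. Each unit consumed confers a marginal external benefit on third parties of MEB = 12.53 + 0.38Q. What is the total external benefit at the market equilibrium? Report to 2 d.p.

Market equilibrium (private): 32.92 + 1.19Q = 56.51 - 2.05Q → Q_m = 7.2809.
Total external benefit = ∫₀^{Q_m} (12.53 + 0.38Q) dQ = 12.53×7.2809 + ½×0.38×7.2809² = 101.3019.

101.30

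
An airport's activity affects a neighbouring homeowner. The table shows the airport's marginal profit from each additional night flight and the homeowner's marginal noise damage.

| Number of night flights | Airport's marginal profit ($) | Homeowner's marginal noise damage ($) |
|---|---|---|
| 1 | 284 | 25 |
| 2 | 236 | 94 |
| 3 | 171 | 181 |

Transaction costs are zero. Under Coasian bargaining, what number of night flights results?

2

Bargaining reaches the level where marginal profit last exceeds marginal noise damage.
That holds through level 2 (236 ≥ 94) but not at 3 (171 < 181).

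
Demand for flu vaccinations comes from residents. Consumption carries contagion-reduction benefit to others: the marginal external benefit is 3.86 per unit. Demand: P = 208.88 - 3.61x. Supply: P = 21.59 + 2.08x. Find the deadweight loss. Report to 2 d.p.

DWL = 1.31

Market equilibrium (private): 21.59 + 2.08x = 208.88 - 3.61x → x_m = 32.9156.
Social marginal benefit = demand + MEB = 212.74 - 3.61x.
Set SMB = MC: 212.74 - 3.61x = 21.59 + 2.08x → x* = 33.5940.
The loss is the area between SMB and MC from x* to x_m; with linear curves that's a triangle of height MEB(x_m).
DWL = ½ × 0.6784 × 3.8600 = 1.3093.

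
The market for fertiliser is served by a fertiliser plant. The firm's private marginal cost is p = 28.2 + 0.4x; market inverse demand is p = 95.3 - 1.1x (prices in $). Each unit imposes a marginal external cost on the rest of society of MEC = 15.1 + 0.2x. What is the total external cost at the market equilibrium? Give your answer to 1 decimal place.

Market equilibrium (private): 28.2 + 0.4x = 95.3 - 1.1x → x_m = 44.7333.
Total external cost = ∫₀^{x_m} (15.1 + 0.2x) dx = 15.1×44.7333 + ½×0.2×44.7333² = 875.5796.

$875.6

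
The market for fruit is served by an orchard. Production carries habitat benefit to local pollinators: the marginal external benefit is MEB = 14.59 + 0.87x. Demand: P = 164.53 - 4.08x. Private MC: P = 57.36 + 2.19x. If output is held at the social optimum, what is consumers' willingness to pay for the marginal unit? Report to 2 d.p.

P = 72.53

Social marginal cost = private MC − MEB = 42.77 + 1.32x.
Set SMC = demand: 42.77 + 1.32x = 164.53 - 4.08x → x* = 22.5481.
Consumer price on the demand curve at x*: 164.53 − 4.08×22.5481 = 72.5338.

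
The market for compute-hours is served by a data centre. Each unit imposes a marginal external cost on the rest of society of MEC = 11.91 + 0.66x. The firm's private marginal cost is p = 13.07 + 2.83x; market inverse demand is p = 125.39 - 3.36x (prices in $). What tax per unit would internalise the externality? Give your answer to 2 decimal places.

tax = $21.58 per unit

Social marginal cost = private MC + MEC = 24.98 + 3.49x.
Set SMC = demand: 24.98 + 3.49x = 125.39 - 3.36x → x* = 14.6584.
The Pigouvian tax equals MEC at x*: 11.91 + 0.66×14.6584 = 21.5845.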